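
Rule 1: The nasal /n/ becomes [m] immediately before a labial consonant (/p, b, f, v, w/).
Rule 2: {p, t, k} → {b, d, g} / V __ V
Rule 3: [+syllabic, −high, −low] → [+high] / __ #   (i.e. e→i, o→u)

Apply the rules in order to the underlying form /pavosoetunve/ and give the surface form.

Rule 1 (nasal place assimilation): /n/ precedes the labial consonant /v/, so it assimilates in place to [m]. /pavosoetunve/ → pavosoetumve.
Rule 2 (intervocalic voicing): /t/ is a voiceless stop between vowels /e/ and /u/, so it voices to [d]. /pavosoetumve/ → pavosoedumve.
Rule 3 (final vowel raising): /e/ is a mid vowel in word-final position, so it raises to [i]. /pavosoedumve/ → pavosoedumvi.

pavosoedumvi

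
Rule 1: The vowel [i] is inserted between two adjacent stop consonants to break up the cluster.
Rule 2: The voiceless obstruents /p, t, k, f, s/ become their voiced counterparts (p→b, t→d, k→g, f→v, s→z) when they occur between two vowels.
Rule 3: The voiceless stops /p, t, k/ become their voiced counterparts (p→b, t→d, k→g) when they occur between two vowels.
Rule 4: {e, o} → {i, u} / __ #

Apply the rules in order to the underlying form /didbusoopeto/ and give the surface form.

Rule 1 (stop-cluster i-epenthesis): /d/ and /b/ form a stop–stop cluster, so [i] is inserted between them. /didbusoopeto/ → didibusoopeto.
Rule 2 (intervocalic voicing): /s/ is a voiceless obstruent between vowels /u/ and /o/, so it voices to [z]. /p/ is a voiceless obstruent between vowels /o/ and /e/, so it voices to [b]. /t/ is a voiceless obstruent between vowels /e/ and /o/, so it voices to [d]. /didibusoopeto/ → didibuzoobedo.
Rule 3 (intervocalic voicing): no segment meets the environment; /didibuzoobedo/ is unchanged.
Rule 4 (final vowel raising): /o/ is a mid vowel in word-final position, so it raises to [u]. /didibuzoobedo/ → didibuzoobedu.

didibuzoobedu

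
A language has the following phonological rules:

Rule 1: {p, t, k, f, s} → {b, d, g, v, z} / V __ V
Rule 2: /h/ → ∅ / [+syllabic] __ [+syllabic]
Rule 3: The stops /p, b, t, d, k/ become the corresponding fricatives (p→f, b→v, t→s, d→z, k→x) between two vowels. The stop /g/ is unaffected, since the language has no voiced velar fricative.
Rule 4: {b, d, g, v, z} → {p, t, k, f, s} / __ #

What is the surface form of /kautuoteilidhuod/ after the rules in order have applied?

Rule 1 (intervocalic voicing): /t/ is a voiceless obstruent between vowels /u/ and /u/, so it voices to [d]. /t/ is a voiceless obstruent between vowels /o/ and /e/, so it voices to [d]. /kautuoteilidhuod/ → kauduodeilidhuod.
Rule 2 (intervocalic h-deletion): no segment meets the environment; /kauduodeilidhuod/ is unchanged.
Rule 3 (intervocalic spirantization): /d/ is a stop between vowels /u/ and /u/, so it spirantizes to the fricative [z]. /d/ is a stop between vowels /o/ and /e/, so it spirantizes to the fricative [z]. /kauduodeilidhuod/ → kauzuozeilidhuod.
Rule 4 (final devoicing): /d/ is a voiced obstruent in word-final position, so it devoices to [t]. /kauzuozeilidhuod/ → kauzuozeilidhuot.

kauzuozeilidhuot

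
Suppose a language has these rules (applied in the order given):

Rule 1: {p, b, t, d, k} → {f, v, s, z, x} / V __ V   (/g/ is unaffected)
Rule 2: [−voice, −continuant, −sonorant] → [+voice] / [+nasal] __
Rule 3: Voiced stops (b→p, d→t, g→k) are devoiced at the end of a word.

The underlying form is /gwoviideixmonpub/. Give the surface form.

Rule 1 (intervocalic spirantization): /d/ is a stop between vowels /i/ and /e/, so it spirantizes to the fricative [z]. /gwoviideixmonpub/ → gwoviizeixmonpub.
Rule 2 (post-nasal voicing): /p/ is a voiceless stop immediately after the nasal /n/, so it voices to [b]. /gwoviizeixmonpub/ → gwoviizeixmonbub.
Rule 3 (final devoicing): /b/ is a voiced stop in word-final position, so it devoices to [p]. /gwoviizeixmonbub/ → gwoviizeixmonbup.

gwoviizeixmonbup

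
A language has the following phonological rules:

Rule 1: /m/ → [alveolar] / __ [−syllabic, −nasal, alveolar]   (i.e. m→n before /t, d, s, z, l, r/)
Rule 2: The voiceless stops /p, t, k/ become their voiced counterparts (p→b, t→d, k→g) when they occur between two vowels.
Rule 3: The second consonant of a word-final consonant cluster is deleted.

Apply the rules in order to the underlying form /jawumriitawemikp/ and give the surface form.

Rule 1 (nasal place assimilation): /m/ precedes the alveolar consonant /r/, so it assimilates in place to [n]. /jawumriitawemikp/ → jawunriitawemikp.
Rule 2 (intervocalic voicing): /t/ is a voiceless stop between vowels /i/ and /a/, so it voices to [d]. /jawunriitawemikp/ → jawunriidawemikp.
Rule 3 (final cluster simplification): /p/ is the second consonant of a word-final cluster /kp/, so it deletes. /jawunriidawemikp/ → jawunriidawemik.

jawunriidawemik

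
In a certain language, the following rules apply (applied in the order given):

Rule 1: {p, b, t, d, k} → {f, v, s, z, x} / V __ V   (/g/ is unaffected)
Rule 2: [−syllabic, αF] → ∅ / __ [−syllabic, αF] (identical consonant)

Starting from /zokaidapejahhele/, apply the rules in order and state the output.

zoxaizafejahele

Rule 1 (intervocalic spirantization): /k/ is a stop between vowels /o/ and /a/, so it spirantizes to the fricative [x]. /d/ is a stop between vowels /i/ and /a/, so it spirantizes to the fricative [z]. /p/ is a stop between vowels /a/ and /e/, so it spirantizes to the fricative [f]. /zokaidapejahhele/ → zoxaizafejahhele.
Rule 2 (degemination): /hh/ is a geminate; the first /h/ deletes. /zoxaizafejahhele/ → zoxaizafejahele.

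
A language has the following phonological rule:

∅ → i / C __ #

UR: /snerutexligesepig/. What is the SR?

the form ends in the consonant /g/, so [i] is inserted word-finally.
Surface form: [snerutexligesepigi].

snerutexligesepigi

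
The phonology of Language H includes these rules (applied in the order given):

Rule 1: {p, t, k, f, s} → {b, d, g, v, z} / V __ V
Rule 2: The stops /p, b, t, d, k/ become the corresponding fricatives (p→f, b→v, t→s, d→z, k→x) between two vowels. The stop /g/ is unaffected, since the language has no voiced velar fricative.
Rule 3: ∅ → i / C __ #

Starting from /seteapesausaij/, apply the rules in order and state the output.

sezeavezauzaiji

Rule 1 (intervocalic voicing): /t/ is a voiceless obstruent between vowels /e/ and /e/, so it voices to [d]. /p/ is a voiceless obstruent between vowels /a/ and /e/, so it voices to [b]. /s/ is a voiceless obstruent between vowels /e/ and /a/, so it voices to [z]. /s/ is a voiceless obstruent between vowels /u/ and /a/, so it voices to [z]. /seteapesausaij/ → sedeabezauzaij.
Rule 2 (intervocalic spirantization): /d/ is a stop between vowels /e/ and /e/, so it spirantizes to the fricative [z]. /b/ is a stop between vowels /a/ and /e/, so it spirantizes to the fricative [v]. /sedeabezauzaij/ → sezeavezauzaij.
Rule 3 (final i-epenthesis): the form ends in the consonant /j/, so [i] is inserted word-finally. /sezeavezauzaij/ → sezeavezauzaiji.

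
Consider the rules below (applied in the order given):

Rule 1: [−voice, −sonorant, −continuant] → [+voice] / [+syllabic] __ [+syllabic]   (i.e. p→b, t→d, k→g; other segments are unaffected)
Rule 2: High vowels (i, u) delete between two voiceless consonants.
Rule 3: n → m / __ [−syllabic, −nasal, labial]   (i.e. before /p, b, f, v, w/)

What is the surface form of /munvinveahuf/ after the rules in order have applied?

Rule 1 (intervocalic voicing): no segment meets the environment; /munvinveahuf/ is unchanged.
Rule 2 (high vowel syncope): /u/ is a high vowel flanked by voiceless consonants /h/ and /f/, so it deletes. /munvinveahuf/ → munvinveahf.
Rule 3 (nasal place assimilation): /n/ precedes the labial consonant /v/, so it assimilates in place to [m]. /n/ precedes the labial consonant /v/, so it assimilates in place to [m]. /munvinveahf/ → mumvimveahf.

mumvimveahf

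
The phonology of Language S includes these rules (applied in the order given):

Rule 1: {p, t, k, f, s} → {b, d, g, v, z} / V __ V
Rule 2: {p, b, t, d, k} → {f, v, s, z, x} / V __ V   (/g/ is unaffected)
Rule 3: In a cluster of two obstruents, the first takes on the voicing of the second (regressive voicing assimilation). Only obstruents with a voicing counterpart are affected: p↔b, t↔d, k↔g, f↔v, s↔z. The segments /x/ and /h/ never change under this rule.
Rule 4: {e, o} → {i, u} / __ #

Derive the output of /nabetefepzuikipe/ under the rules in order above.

Rule 1 (intervocalic voicing): /t/ is a voiceless obstruent between vowels /e/ and /e/, so it voices to [d]. /f/ is a voiceless obstruent between vowels /e/ and /e/, so it voices to [v]. /k/ is a voiceless obstruent between vowels /i/ and /i/, so it voices to [g]. /p/ is a voiceless obstruent between vowels /i/ and /e/, so it voices to [b]. /nabetefepzuikipe/ → nabedevepzuigibe.
Rule 2 (intervocalic spirantization): /b/ is a stop between vowels /a/ and /e/, so it spirantizes to the fricative [v]. /d/ is a stop between vowels /e/ and /e/, so it spirantizes to the fricative [z]. /b/ is a stop between vowels /i/ and /e/, so it spirantizes to the fricative [v]. /nabedevepzuigibe/ → navezevepzuigive.
Rule 3 (regressive voicing assimilation): /p/ precedes the voiced obstruent /z/, so it voices to [b] by assimilation. /navezevepzuigive/ → navezevebzuigive.
Rule 4 (final vowel raising): /e/ is a mid vowel in word-final position, so it raises to [i]. /navezevebzuigive/ → navezevebzuigivi.

navezevebzuigivi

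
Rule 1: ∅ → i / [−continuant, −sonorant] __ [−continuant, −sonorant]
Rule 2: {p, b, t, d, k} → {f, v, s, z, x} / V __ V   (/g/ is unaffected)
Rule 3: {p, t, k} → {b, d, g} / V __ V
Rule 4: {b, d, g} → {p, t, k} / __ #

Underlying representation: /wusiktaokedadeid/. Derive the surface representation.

wusixisaoxezazeit

Rule 1 (stop-cluster i-epenthesis): /k/ and /t/ form a stop–stop cluster, so [i] is inserted between them. /wusiktaokedadeid/ → wusikitaokedadeid.
Rule 2 (intervocalic spirantization): /k/ is a stop between vowels /i/ and /i/, so it spirantizes to the fricative [x]. /t/ is a stop between vowels /i/ and /a/, so it spirantizes to the fricative [s]. /k/ is a stop between vowels /o/ and /e/, so it spirantizes to the fricative [x]. /d/ is a stop between vowels /e/ and /a/, so it spirantizes to the fricative [z]. /d/ is a stop between vowels /a/ and /e/, so it spirantizes to the fricative [z]. /wusikitaokedadeid/ → wusixisaoxezazeid.
Rule 3 (intervocalic voicing): no segment meets the environment; /wusixisaoxezazeid/ is unchanged.
Rule 4 (final devoicing): /d/ is a voiced stop in word-final position, so it devoices to [t]. /wusixisaoxezazeid/ → wusixisaoxezazeit.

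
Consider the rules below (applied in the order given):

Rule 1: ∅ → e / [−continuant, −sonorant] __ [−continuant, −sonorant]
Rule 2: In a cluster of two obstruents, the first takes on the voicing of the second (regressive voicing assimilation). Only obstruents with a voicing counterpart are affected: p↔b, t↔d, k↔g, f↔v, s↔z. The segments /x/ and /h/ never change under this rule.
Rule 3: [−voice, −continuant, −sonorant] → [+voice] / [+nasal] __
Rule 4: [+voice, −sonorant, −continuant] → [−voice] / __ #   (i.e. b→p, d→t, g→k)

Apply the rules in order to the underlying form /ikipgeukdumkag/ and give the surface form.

Rule 1 (stop-cluster e-epenthesis): /p/ and /g/ form a stop–stop cluster, so [e] is inserted between them. /k/ and /d/ form a stop–stop cluster, so [e] is inserted between them. /ikipgeukdumkag/ → ikipegeukedumkag.
Rule 2 (regressive voicing assimilation): no segment meets the environment; /ikipegeukedumkag/ is unchanged.
Rule 3 (post-nasal voicing): /k/ is a voiceless stop immediately after the nasal /m/, so it voices to [g]. /ikipegeukedumkag/ → ikipegeukedumgag.
Rule 4 (final devoicing): /g/ is a voiced stop in word-final position, so it devoices to [k]. /ikipegeukedumgag/ → ikipegeukedumgak.

ikipegeukedumgak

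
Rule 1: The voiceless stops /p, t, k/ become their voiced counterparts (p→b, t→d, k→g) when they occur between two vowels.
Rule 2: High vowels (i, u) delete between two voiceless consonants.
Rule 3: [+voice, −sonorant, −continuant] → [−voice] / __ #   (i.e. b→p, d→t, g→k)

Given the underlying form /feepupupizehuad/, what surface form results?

feebububizehuat

Rule 1 (intervocalic voicing): /p/ is a voiceless stop between vowels /e/ and /u/, so it voices to [b]. /p/ is a voiceless stop between vowels /u/ and /u/, so it voices to [b]. /p/ is a voiceless stop between vowels /u/ and /i/, so it voices to [b]. /feepupupizehuad/ → feebububizehuad.
Rule 2 (high vowel syncope): no segment meets the environment; /feebububizehuad/ is unchanged.
Rule 3 (final devoicing): /d/ is a voiced stop in word-final position, so it devoices to [t]. /feebububizehuad/ → feebububizehuat.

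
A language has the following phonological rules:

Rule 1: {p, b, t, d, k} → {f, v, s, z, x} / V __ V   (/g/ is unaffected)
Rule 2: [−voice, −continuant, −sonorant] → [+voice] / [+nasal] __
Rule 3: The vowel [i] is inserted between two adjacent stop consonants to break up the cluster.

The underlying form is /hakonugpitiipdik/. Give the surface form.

Rule 1 (intervocalic spirantization): /k/ is a stop between vowels /a/ and /o/, so it spirantizes to the fricative [x]. /t/ is a stop between vowels /i/ and /i/, so it spirantizes to the fricative [s]. /hakonugpitiipdik/ → haxonugpisiipdik.
Rule 2 (post-nasal voicing): no segment meets the environment; /haxonugpisiipdik/ is unchanged.
Rule 3 (stop-cluster i-epenthesis): /g/ and /p/ form a stop–stop cluster, so [i] is inserted between them. /p/ and /d/ form a stop–stop cluster, so [i] is inserted between them. /haxonugpisiipdik/ → haxonugipisiipidik.

haxonugipisiipidik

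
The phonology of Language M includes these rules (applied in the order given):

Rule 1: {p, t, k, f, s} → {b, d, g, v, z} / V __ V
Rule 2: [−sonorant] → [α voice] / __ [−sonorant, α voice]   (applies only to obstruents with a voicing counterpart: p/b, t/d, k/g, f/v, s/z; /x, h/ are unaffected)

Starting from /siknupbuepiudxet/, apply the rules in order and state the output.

siknubbuebiutxet

Rule 1 (intervocalic voicing): /p/ is a voiceless obstruent between vowels /e/ and /i/, so it voices to [b]. /siknupbuepiudxet/ → siknupbuebiudxet.
Rule 2 (regressive voicing assimilation): /p/ precedes the voiced obstruent /b/, so it voices to [b] by assimilation. /d/ precedes the voiceless obstruent /x/, so it devoices to [t] by assimilation. /siknupbuebiudxet/ → siknubbuebiutxet.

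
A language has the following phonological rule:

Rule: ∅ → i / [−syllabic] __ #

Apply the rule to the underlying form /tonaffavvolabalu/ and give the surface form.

No segment of /tonaffavvolabalu/ meets the structural description of the rule, so the form surfaces unchanged.

tonaffavvolabalu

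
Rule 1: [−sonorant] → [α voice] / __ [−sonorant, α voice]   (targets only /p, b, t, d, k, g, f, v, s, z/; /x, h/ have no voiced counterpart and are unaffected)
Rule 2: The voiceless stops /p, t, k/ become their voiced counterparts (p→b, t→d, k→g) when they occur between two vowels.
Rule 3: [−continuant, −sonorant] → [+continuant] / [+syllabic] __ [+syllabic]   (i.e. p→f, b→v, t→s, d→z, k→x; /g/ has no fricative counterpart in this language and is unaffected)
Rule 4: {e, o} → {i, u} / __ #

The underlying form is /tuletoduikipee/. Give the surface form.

Rule 1 (regressive voicing assimilation): no segment meets the environment; /tuletoduikipee/ is unchanged.
Rule 2 (intervocalic voicing): /t/ is a voiceless stop between vowels /e/ and /o/, so it voices to [d]. /k/ is a voiceless stop between vowels /i/ and /i/, so it voices to [g]. /p/ is a voiceless stop between vowels /i/ and /e/, so it voices to [b]. /tuletoduikipee/ → tuledoduigibee.
Rule 3 (intervocalic spirantization): /d/ is a stop between vowels /e/ and /o/, so it spirantizes to the fricative [z]. /d/ is a stop between vowels /o/ and /u/, so it spirantizes to the fricative [z]. /b/ is a stop between vowels /i/ and /e/, so it spirantizes to the fricative [v]. /tuledoduigibee/ → tulezozuigivee.
Rule 4 (final vowel raising): /e/ is a mid vowel in word-final position, so it raises to [i]. /tulezozuigivee/ → tulezozuigivei.

tulezozuigivei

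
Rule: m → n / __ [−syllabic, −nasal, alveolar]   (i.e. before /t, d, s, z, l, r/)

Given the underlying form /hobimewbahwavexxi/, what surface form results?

No segment of /hobimewbahwavexxi/ meets the structural description of the rule, so the form surfaces unchanged.

hobimewbahwavexxi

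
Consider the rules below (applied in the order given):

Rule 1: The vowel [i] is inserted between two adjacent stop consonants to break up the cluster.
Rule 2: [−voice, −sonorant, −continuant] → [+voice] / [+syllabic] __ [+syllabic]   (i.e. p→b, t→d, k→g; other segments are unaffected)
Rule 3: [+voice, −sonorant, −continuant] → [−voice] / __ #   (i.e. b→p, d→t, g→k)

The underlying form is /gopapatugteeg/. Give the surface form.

gobabadugideek

Rule 1 (stop-cluster i-epenthesis): /g/ and /t/ form a stop–stop cluster, so [i] is inserted between them. /gopapatugteeg/ → gopapatugiteeg.
Rule 2 (intervocalic voicing): /p/ is a voiceless stop between vowels /o/ and /a/, so it voices to [b]. /p/ is a voiceless stop between vowels /a/ and /a/, so it voices to [b]. /t/ is a voiceless stop between vowels /a/ and /u/, so it voices to [d]. /t/ is a voiceless stop between vowels /i/ and /e/, so it voices to [d]. /gopapatugiteeg/ → gobabadugideeg.
Rule 3 (final devoicing): /g/ is a voiced stop in word-final position, so it devoices to [k]. /gobabadugideeg/ → gobabadugideek.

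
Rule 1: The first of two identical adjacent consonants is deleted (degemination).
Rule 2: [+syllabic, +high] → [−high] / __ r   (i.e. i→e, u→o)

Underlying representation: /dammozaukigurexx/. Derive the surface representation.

damozaukigorex

Rule 1 (degemination): /mm/ is a geminate; the first /m/ deletes. /xx/ is a geminate; the first /x/ deletes. /dammozaukigurexx/ → damozaukigurex.
Rule 2 (pre-rhotic lowering): /u/ is a high vowel immediately before /r/, so it lowers to [o]. /damozaukigurex/ → damozaukigorex.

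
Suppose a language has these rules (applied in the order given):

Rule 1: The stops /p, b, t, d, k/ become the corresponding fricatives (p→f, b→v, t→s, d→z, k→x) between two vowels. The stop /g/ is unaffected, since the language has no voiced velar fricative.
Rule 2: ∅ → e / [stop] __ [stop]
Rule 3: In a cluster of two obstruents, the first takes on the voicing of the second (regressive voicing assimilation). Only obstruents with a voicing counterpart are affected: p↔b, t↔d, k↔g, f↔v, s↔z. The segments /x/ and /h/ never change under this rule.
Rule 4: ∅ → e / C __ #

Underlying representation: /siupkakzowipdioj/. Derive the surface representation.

siupekagzowipedioje

Rule 1 (intervocalic spirantization): no segment meets the environment; /siupkakzowipdioj/ is unchanged.
Rule 2 (stop-cluster e-epenthesis): /p/ and /k/ form a stop–stop cluster, so [e] is inserted between them. /p/ and /d/ form a stop–stop cluster, so [e] is inserted between them. /siupkakzowipdioj/ → siupekakzowipedioj.
Rule 3 (regressive voicing assimilation): /k/ precedes the voiced obstruent /z/, so it voices to [g] by assimilation. /siupekakzowipedioj/ → siupekagzowipedioj.
Rule 4 (final e-epenthesis): the form ends in the consonant /j/, so [e] is inserted word-finally. /siupekagzowipedioj/ → siupekagzowipedioje.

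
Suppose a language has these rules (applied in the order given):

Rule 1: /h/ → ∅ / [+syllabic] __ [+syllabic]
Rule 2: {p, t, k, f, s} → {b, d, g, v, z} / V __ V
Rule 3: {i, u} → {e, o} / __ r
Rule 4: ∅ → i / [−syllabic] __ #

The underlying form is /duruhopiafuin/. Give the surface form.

doruobiavuini

Rule 1 (intervocalic h-deletion): /h/ occurs between vowels /u/ and /o/, so it deletes. /duruhopiafuin/ → duruopiafuin.
Rule 2 (intervocalic voicing): /p/ is a voiceless obstruent between vowels /o/ and /i/, so it voices to [b]. /f/ is a voiceless obstruent between vowels /a/ and /u/, so it voices to [v]. /duruopiafuin/ → duruobiavuin.
Rule 3 (pre-rhotic lowering): /u/ is a high vowel immediately before /r/, so it lowers to [o]. /duruobiavuin/ → doruobiavuin.
Rule 4 (final i-epenthesis): the form ends in the consonant /n/, so [i] is inserted word-finally. /doruobiavuin/ → doruobiavuini.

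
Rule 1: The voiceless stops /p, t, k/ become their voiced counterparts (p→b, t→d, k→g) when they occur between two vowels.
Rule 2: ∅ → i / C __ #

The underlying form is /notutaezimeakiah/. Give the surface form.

nodudaezimeagiahi

Rule 1 (intervocalic voicing): /t/ is a voiceless stop between vowels /o/ and /u/, so it voices to [d]. /t/ is a voiceless stop between vowels /u/ and /a/, so it voices to [d]. /k/ is a voiceless stop between vowels /a/ and /i/, so it voices to [g]. /notutaezimeakiah/ → nodudaezimeagiah.
Rule 2 (final i-epenthesis): the form ends in the consonant /h/, so [i] is inserted word-finally. /nodudaezimeagiah/ → nodudaezimeagiahi.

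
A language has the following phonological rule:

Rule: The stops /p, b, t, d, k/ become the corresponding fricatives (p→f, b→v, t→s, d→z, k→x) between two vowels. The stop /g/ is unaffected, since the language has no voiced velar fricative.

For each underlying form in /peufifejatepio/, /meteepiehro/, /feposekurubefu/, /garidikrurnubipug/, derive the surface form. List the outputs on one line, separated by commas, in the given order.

peufifejasefio, meseefiehro, fefosexuruvefu, garizikrurnuvifug

/peufifejatepio/: /t/ is a stop between vowels /a/ and /e/, so it spirantizes to the fricative [s]. /p/ is a stop between vowels /e/ and /i/, so it spirantizes to the fricative [f]. → [peufifejasefio].
/meteepiehro/: /t/ is a stop between vowels /e/ and /e/, so it spirantizes to the fricative [s]. /p/ is a stop between vowels /e/ and /i/, so it spirantizes to the fricative [f]. → [meseefiehro].
/feposekurubefu/: /p/ is a stop between vowels /e/ and /o/, so it spirantizes to the fricative [f]. /k/ is a stop between vowels /e/ and /u/, so it spirantizes to the fricative [x]. /b/ is a stop between vowels /u/ and /e/, so it spirantizes to the fricative [v]. → [fefosexuruvefu].
/garidikrurnubipug/: /d/ is a stop between vowels /i/ and /i/, so it spirantizes to the fricative [z]. /b/ is a stop between vowels /u/ and /i/, so it spirantizes to the fricative [v]. /p/ is a stop between vowels /i/ and /u/, so it spirantizes to the fricative [f]. → [garizikrurnuvifug].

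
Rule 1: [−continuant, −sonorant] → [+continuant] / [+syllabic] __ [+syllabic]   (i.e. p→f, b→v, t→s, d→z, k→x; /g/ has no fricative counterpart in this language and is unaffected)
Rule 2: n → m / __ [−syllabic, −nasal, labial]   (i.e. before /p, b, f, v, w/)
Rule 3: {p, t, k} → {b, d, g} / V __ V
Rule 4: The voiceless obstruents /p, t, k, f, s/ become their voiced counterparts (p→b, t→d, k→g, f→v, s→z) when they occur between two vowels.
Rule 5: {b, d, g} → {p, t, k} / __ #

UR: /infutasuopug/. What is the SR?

Rule 1 (intervocalic spirantization): /t/ is a stop between vowels /u/ and /a/, so it spirantizes to the fricative [s]. /p/ is a stop between vowels /o/ and /u/, so it spirantizes to the fricative [f]. /infutasuopug/ → infusasuofug.
Rule 2 (nasal place assimilation): /n/ precedes the labial consonant /f/, so it assimilates in place to [m]. /infusasuofug/ → imfusasuofug.
Rule 3 (intervocalic voicing): no segment meets the environment; /imfusasuofug/ is unchanged.
Rule 4 (intervocalic voicing): /s/ is a voiceless obstruent between vowels /u/ and /a/, so it voices to [z]. /s/ is a voiceless obstruent between vowels /a/ and /u/, so it voices to [z]. /f/ is a voiceless obstruent between vowels /o/ and /u/, so it voices to [v]. /imfusasuofug/ → imfuzazuovug.
Rule 5 (final devoicing): /g/ is a voiced stop in word-final position, so it devoices to [k]. /imfuzazuovug/ → imfuzazuovuk.

imfuzazuovuk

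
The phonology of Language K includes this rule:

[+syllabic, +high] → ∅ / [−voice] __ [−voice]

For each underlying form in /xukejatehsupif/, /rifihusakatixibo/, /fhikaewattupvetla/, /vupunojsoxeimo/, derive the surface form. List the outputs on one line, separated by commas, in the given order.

/xukejatehsupif/: /u/ is a high vowel flanked by voiceless consonants /x/ and /k/, so it deletes. /u/ is a high vowel flanked by voiceless consonants /s/ and /p/, so it deletes. /i/ is a high vowel flanked by voiceless consonants /p/ and /f/, so it deletes. → [xkejatehspf].
/rifihusakatixibo/: /i/ is a high vowel flanked by voiceless consonants /f/ and /h/, so it deletes. /u/ is a high vowel flanked by voiceless consonants /h/ and /s/, so it deletes. /i/ is a high vowel flanked by voiceless consonants /t/ and /x/, so it deletes. → [rifhsakatxibo].
/fhikaewattupvetla/: /i/ is a high vowel flanked by voiceless consonants /h/ and /k/, so it deletes. /u/ is a high vowel flanked by voiceless consonants /t/ and /p/, so it deletes. → [fhkaewattpvetla].
/vupunojsoxeimo/: the rule's environment is not met; surfaces unchanged as [vupunojsoxeimo].

xkejatehspf, rifhsakatxibo, fhkaewattpvetla, vupunojsoxeimo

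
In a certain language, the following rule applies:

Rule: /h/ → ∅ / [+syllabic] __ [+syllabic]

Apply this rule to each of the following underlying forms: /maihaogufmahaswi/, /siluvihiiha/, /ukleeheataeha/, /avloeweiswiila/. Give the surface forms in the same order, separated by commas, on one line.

/maihaogufmahaswi/: /h/ occurs between vowels /i/ and /a/, so it deletes. /h/ occurs between vowels /a/ and /a/, so it deletes. → [maiaogufmaaswi].
/siluvihiiha/: /h/ occurs between vowels /i/ and /i/, so it deletes. /h/ occurs between vowels /i/ and /a/, so it deletes. → [siluviiia].
/ukleeheataeha/: /h/ occurs between vowels /e/ and /e/, so it deletes. /h/ occurs between vowels /e/ and /a/, so it deletes. → [ukleeeataea].
/avloeweiswiila/: the rule's environment is not met; surfaces unchanged as [avloeweiswiila].

maiaogufmaaswi, siluviiia, ukleeeataea, avloeweiswiila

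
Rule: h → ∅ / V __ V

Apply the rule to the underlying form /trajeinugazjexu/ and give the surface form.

No segment of /trajeinugazjexu/ meets the structural description of the rule, so the form surfaces unchanged.

trajeinugazjexu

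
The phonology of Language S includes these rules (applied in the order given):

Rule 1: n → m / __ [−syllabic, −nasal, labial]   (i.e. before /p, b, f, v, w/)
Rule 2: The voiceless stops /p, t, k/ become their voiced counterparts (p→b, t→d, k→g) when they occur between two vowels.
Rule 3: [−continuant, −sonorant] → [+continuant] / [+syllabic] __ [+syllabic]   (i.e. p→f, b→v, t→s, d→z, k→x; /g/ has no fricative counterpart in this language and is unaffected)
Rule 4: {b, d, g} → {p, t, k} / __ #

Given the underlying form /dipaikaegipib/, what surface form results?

divaigaegivip

Rule 1 (nasal place assimilation): no segment meets the environment; /dipaikaegipib/ is unchanged.
Rule 2 (intervocalic voicing): /p/ is a voiceless stop between vowels /i/ and /a/, so it voices to [b]. /k/ is a voiceless stop between vowels /i/ and /a/, so it voices to [g]. /p/ is a voiceless stop between vowels /i/ and /i/, so it voices to [b]. /dipaikaegipib/ → dibaigaegibib.
Rule 3 (intervocalic spirantization): /b/ is a stop between vowels /i/ and /a/, so it spirantizes to the fricative [v]. /b/ is a stop between vowels /i/ and /i/, so it spirantizes to the fricative [v]. /dibaigaegibib/ → divaigaegivib.
Rule 4 (final devoicing): /b/ is a voiced stop in word-final position, so it devoices to [p]. /divaigaegivib/ → divaigaegivip.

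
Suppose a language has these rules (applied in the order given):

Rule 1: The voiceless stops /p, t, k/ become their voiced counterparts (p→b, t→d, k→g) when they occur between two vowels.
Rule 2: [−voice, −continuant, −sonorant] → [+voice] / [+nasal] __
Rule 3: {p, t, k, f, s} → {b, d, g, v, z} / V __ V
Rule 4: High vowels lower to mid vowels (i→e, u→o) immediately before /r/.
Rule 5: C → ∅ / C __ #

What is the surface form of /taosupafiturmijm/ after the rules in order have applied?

taozubavidormij

Rule 1 (intervocalic voicing): /p/ is a voiceless stop between vowels /u/ and /a/, so it voices to [b]. /t/ is a voiceless stop between vowels /i/ and /u/, so it voices to [d]. /taosupafiturmijm/ → taosubafidurmijm.
Rule 2 (post-nasal voicing): no segment meets the environment; /taosubafidurmijm/ is unchanged.
Rule 3 (intervocalic voicing): /s/ is a voiceless obstruent between vowels /o/ and /u/, so it voices to [z]. /f/ is a voiceless obstruent between vowels /a/ and /i/, so it voices to [v]. /taosubafidurmijm/ → taozubavidurmijm.
Rule 4 (pre-rhotic lowering): /u/ is a high vowel immediately before /r/, so it lowers to [o]. /taozubavidurmijm/ → taozubavidormijm.
Rule 5 (final cluster simplification): /m/ is the second consonant of a word-final cluster /jm/, so it deletes. /taozubavidormijm/ → taozubavidormij.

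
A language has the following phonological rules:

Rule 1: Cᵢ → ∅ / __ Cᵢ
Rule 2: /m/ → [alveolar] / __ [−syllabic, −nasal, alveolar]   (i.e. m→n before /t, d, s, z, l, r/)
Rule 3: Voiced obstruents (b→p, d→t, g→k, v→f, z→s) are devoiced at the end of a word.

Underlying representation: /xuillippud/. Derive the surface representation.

xuiliput

Rule 1 (degemination): /ll/ is a geminate; the first /l/ deletes. /pp/ is a geminate; the first /p/ deletes. /xuillippud/ → xuilipud.
Rule 2 (nasal place assimilation): no segment meets the environment; /xuilipud/ is unchanged.
Rule 3 (final devoicing): /d/ is a voiced obstruent in word-final position, so it devoices to [t]. /xuilipud/ → xuiliput.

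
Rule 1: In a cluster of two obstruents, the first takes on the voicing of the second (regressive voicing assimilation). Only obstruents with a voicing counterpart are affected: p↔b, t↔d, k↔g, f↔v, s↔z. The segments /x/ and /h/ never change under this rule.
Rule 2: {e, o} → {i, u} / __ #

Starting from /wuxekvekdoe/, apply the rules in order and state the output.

Rule 1 (regressive voicing assimilation): /k/ precedes the voiced obstruent /v/, so it voices to [g] by assimilation. /k/ precedes the voiced obstruent /d/, so it voices to [g] by assimilation. /wuxekvekdoe/ → wuxegvegdoe.
Rule 2 (final vowel raising): /e/ is a mid vowel in word-final position, so it raises to [i]. /wuxegvegdoe/ → wuxegvegdoi.

wuxegvegdoi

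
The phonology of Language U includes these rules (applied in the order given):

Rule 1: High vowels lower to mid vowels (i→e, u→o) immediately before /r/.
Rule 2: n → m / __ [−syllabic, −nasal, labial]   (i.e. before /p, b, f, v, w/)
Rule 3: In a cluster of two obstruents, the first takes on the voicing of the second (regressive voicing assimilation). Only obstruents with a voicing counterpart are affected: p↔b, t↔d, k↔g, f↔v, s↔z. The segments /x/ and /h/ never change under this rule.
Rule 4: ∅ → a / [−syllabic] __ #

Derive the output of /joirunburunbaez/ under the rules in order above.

joerumborumbaeza

Rule 1 (pre-rhotic lowering): /i/ is a high vowel immediately before /r/, so it lowers to [e]. /u/ is a high vowel immediately before /r/, so it lowers to [o]. /joirunburunbaez/ → joerunborunbaez.
Rule 2 (nasal place assimilation): /n/ precedes the labial consonant /b/, so it assimilates in place to [m]. /n/ precedes the labial consonant /b/, so it assimilates in place to [m]. /joerunborunbaez/ → joerumborumbaez.
Rule 3 (regressive voicing assimilation): no segment meets the environment; /joerumborumbaez/ is unchanged.
Rule 4 (final a-epenthesis): the form ends in the consonant /z/, so [a] is inserted word-finally. /joerumborumbaez/ → joerumborumbaeza.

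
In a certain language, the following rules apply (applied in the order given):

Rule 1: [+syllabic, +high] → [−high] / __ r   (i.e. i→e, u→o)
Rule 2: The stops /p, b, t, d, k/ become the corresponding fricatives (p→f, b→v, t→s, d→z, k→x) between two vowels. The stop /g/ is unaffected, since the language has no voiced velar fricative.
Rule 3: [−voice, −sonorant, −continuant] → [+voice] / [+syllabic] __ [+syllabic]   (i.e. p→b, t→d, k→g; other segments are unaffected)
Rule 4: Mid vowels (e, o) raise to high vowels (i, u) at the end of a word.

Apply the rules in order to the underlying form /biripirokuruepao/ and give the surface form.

Rule 1 (pre-rhotic lowering): /i/ is a high vowel immediately before /r/, so it lowers to [e]. /i/ is a high vowel immediately before /r/, so it lowers to [e]. /u/ is a high vowel immediately before /r/, so it lowers to [o]. /biripirokuruepao/ → beriperokoruepao.
Rule 2 (intervocalic spirantization): /p/ is a stop between vowels /i/ and /e/, so it spirantizes to the fricative [f]. /k/ is a stop between vowels /o/ and /o/, so it spirantizes to the fricative [x]. /p/ is a stop between vowels /e/ and /a/, so it spirantizes to the fricative [f]. /beriperokoruepao/ → beriferoxoruefao.
Rule 3 (intervocalic voicing): no segment meets the environment; /beriferoxoruefao/ is unchanged.
Rule 4 (final vowel raising): /o/ is a mid vowel in word-final position, so it raises to [u]. /beriferoxoruefao/ → beriferoxoruefau.

beriferoxoruefau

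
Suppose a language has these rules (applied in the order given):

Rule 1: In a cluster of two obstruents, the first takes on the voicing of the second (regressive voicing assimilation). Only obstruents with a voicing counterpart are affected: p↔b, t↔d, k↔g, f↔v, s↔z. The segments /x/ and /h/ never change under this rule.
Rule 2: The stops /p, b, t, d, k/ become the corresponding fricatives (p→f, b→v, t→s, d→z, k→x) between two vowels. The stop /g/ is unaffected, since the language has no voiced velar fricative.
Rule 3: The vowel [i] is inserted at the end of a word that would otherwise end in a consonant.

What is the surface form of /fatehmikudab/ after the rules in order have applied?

fasehmixuzabi

Rule 1 (regressive voicing assimilation): no segment meets the environment; /fatehmikudab/ is unchanged.
Rule 2 (intervocalic spirantization): /t/ is a stop between vowels /a/ and /e/, so it spirantizes to the fricative [s]. /k/ is a stop between vowels /i/ and /u/, so it spirantizes to the fricative [x]. /d/ is a stop between vowels /u/ and /a/, so it spirantizes to the fricative [z]. /fatehmikudab/ → fasehmixuzab.
Rule 3 (final i-epenthesis): the form ends in the consonant /b/, so [i] is inserted word-finally. /fasehmixuzab/ → fasehmixuzabi.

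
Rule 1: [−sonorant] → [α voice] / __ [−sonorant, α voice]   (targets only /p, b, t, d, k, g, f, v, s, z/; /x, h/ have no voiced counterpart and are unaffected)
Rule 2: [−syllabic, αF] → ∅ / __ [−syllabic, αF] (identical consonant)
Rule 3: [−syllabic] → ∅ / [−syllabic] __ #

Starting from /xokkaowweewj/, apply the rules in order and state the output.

xokaoweew

Rule 1 (regressive voicing assimilation): no segment meets the environment; /xokkaowweewj/ is unchanged.
Rule 2 (degemination): /kk/ is a geminate; the first /k/ deletes. /ww/ is a geminate; the first /w/ deletes. /xokkaowweewj/ → xokaoweewj.
Rule 3 (final cluster simplification): /j/ is the second consonant of a word-final cluster /wj/, so it deletes. /xokaoweewj/ → xokaoweew.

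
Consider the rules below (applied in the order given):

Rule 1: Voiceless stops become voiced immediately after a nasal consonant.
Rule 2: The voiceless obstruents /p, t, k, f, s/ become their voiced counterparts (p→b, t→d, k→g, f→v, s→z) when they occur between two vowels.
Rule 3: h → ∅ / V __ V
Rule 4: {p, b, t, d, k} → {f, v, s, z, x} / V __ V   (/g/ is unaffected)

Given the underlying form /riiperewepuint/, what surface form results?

Rule 1 (post-nasal voicing): /t/ is a voiceless stop immediately after the nasal /n/, so it voices to [d]. /riiperewepuint/ → riiperewepuind.
Rule 2 (intervocalic voicing): /p/ is a voiceless obstruent between vowels /i/ and /e/, so it voices to [b]. /p/ is a voiceless obstruent between vowels /e/ and /u/, so it voices to [b]. /riiperewepuind/ → riiberewebuind.
Rule 3 (intervocalic h-deletion): no segment meets the environment; /riiberewebuind/ is unchanged.
Rule 4 (intervocalic spirantization): /b/ is a stop between vowels /i/ and /e/, so it spirantizes to the fricative [v]. /b/ is a stop between vowels /e/ and /u/, so it spirantizes to the fricative [v]. /riiberewebuind/ → riiverewevuind.

riiverewevuind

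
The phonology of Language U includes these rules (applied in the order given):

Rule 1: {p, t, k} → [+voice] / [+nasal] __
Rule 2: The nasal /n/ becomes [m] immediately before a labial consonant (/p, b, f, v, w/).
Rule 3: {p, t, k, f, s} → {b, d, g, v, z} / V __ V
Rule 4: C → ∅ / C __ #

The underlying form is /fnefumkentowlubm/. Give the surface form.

Rule 1 (post-nasal voicing): /k/ is a voiceless stop immediately after the nasal /m/, so it voices to [g]. /t/ is a voiceless stop immediately after the nasal /n/, so it voices to [d]. /fnefumkentowlubm/ → fnefumgendowlubm.
Rule 2 (nasal place assimilation): no segment meets the environment; /fnefumgendowlubm/ is unchanged.
Rule 3 (intervocalic voicing): /f/ is a voiceless obstruent between vowels /e/ and /u/, so it voices to [v]. /fnefumgendowlubm/ → fnevumgendowlubm.
Rule 4 (final cluster simplification): /m/ is the second consonant of a word-final cluster /bm/, so it deletes. /fnevumgendowlubm/ → fnevumgendowlub.

fnevumgendowlub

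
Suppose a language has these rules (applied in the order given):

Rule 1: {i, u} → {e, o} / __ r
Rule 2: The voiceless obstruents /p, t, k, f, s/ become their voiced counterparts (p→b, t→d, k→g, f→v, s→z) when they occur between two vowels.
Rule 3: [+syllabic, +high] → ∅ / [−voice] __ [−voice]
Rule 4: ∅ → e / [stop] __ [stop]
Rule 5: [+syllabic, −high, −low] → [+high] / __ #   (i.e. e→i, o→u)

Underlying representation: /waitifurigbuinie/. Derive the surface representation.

Rule 1 (pre-rhotic lowering): /u/ is a high vowel immediately before /r/, so it lowers to [o]. /waitifurigbuinie/ → waitiforigbuinie.
Rule 2 (intervocalic voicing): /t/ is a voiceless obstruent between vowels /i/ and /i/, so it voices to [d]. /f/ is a voiceless obstruent between vowels /i/ and /o/, so it voices to [v]. /waitiforigbuinie/ → waidivorigbuinie.
Rule 3 (high vowel syncope): no segment meets the environment; /waidivorigbuinie/ is unchanged.
Rule 4 (stop-cluster e-epenthesis): /g/ and /b/ form a stop–stop cluster, so [e] is inserted between them. /waidivorigbuinie/ → waidivorigebuinie.
Rule 5 (final vowel raising): /e/ is a mid vowel in word-final position, so it raises to [i]. /waidivorigebuinie/ → waidivorigebuinii.

waidivorigebuinii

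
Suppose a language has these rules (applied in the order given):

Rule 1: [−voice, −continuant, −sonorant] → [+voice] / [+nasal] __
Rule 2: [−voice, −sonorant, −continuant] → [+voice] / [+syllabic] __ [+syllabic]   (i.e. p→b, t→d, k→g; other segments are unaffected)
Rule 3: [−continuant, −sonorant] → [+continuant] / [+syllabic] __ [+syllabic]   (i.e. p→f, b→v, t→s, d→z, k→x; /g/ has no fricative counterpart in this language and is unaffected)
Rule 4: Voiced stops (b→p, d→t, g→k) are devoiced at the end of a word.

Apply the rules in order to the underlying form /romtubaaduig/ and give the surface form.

Rule 1 (post-nasal voicing): /t/ is a voiceless stop immediately after the nasal /m/, so it voices to [d]. /romtubaaduig/ → romdubaaduig.
Rule 2 (intervocalic voicing): no segment meets the environment; /romdubaaduig/ is unchanged.
Rule 3 (intervocalic spirantization): /b/ is a stop between vowels /u/ and /a/, so it spirantizes to the fricative [v]. /d/ is a stop between vowels /a/ and /u/, so it spirantizes to the fricative [z]. /romdubaaduig/ → romduvaazuig.
Rule 4 (final devoicing): /g/ is a voiced stop in word-final position, so it devoices to [k]. /romduvaazuig/ → romduvaazuik.

romduvaazuik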